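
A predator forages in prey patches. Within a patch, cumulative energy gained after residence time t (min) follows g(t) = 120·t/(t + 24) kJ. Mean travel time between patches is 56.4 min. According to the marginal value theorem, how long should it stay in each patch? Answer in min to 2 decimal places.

By the marginal value theorem, leave when the instantaneous gain rate g'(t) equals the habitat-wide average g(t)/(T + t).
g'(t) = 120·24/(t + 24)². Setting 120·24/(t+24)² = 120t/[(t+24)(56.4+t)] gives 24(56.4+t) = t(t+24), so t² = 24×56.4 = 1354.
t* = √1354 = 36.79 min.

36.79 min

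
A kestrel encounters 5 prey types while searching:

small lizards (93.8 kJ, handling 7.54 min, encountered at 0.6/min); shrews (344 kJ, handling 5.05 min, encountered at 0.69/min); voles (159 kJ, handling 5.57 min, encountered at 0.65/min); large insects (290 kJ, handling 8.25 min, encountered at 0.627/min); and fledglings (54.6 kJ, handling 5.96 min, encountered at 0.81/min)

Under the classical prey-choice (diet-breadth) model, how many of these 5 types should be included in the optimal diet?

Profitabilities (E/h, kJ/min): shrews 68.1, large insects 35.2, voles 28.5, small lizards 12.4, fledglings 9.16. Add prey in this order while the next type's profitability exceeds the intake rate on those already taken.
Rate on top 1: 52.93. large insects: 35.2 < 52.93 → exclude; stop.
Optimal diet: shrews — 1 of 5 types.

1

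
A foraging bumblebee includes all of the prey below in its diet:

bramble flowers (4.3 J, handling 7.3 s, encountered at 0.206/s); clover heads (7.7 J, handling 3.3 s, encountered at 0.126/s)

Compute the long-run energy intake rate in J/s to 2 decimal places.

R = Σλ_iE_i / (1 + Σλ_ih_i)
Numerator: 0.206×4.3 + 0.126×7.7 = 1.856
Denominator: 1 + 0.206×7.3 + 0.126×3.3 = 2.92
R = 1.856/2.92 = 0.6357 J/s

0.64 J/s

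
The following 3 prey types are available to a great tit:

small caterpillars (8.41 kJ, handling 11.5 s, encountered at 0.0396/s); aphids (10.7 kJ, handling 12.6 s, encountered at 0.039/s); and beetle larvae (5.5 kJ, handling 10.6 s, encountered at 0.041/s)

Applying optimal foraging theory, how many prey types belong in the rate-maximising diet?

3

Profitabilities (E/h, kJ/s): aphids 0.849, small caterpillars 0.731, beetle larvae 0.519. Add prey in this order while the next type's profitability exceeds the intake rate on those already taken.
Rate on top 1: 0.2798. small caterpillars: 0.731 > 0.2798 → include.
Rate on top 2: 0.3854. beetle larvae: 0.519 > 0.3854 → include.
Optimal diet: aphids, small caterpillars, beetle larvae — 3 of 3 types.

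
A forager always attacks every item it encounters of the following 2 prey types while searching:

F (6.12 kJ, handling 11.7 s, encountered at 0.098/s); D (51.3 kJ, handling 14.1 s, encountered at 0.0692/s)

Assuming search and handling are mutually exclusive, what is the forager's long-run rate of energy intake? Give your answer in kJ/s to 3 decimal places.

R = (0.098×6.12 + 0.0692×51.3) / (1 + 0.098×11.7 + 0.0692×14.1) = 4.15/3.122 = 1.329 kJ/s.

1.329 kJ/s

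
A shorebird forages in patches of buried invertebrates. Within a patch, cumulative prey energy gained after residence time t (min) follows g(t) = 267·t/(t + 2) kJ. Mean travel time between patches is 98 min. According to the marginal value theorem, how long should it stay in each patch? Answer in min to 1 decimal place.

14.0 min

Maximise g(t)/(T+t): set derivative to zero → g'(t)(T+t) = g(t).
g'(t) = 267·2/(t + 2)². Setting 267·2/(t+2)² = 267t/[(t+2)(98+t)] gives 2(98+t) = t(t+2), so t² = 2×98 = 196.
t* = √196 = 14 min.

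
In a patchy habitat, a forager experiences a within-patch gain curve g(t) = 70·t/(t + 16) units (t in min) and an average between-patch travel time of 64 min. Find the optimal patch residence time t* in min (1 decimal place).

Maximise g(t)/(T+t): set derivative to zero → g'(t)(T+t) = g(t).
g'(t) = 70·16/(t + 16)². Setting 70·16/(t+16)² = 70t/[(t+16)(64+t)] gives 16(64+t) = t(t+16), so t² = 16×64 = 1024.
t* = √1024 = 32 min.

32.0 min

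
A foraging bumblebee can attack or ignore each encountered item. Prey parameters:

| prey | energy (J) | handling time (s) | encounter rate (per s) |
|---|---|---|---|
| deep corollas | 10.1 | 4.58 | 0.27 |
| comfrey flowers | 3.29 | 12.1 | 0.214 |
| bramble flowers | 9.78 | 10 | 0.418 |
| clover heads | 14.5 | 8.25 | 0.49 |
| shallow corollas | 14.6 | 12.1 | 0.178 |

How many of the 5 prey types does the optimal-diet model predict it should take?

Profitabilities (E/h, J/s): deep corollas 2.21, clover heads 1.76, shallow corollas 1.21, bramble flowers 0.978, comfrey flowers 0.272. Add prey in this order while the next type's profitability exceeds the intake rate on those already taken.
Rate on top 1: 1.219. clover heads: 1.76 > 1.219 → include.
Rate on top 2: 1.566. shallow corollas: 1.21 < 1.566 → exclude; stop.
Optimal diet: deep corollas, clover heads — 2 of 5 types.

2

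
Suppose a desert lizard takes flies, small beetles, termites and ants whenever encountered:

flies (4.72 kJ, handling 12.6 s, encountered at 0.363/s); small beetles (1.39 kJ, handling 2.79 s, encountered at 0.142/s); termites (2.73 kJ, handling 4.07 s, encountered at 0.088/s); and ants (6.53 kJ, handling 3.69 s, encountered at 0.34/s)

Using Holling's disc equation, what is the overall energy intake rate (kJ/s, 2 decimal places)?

0.58 kJ/s

R = Σλ_iE_i / (1 + Σλ_ih_i)
Numerator: 0.363×4.72 + 0.142×1.39 + 0.088×2.73 + 0.34×6.53 = 4.371
Denominator: 1 + 0.363×12.6 + 0.142×2.79 + 0.088×4.07 + 0.34×3.69 = 7.583
R = 4.371/7.583 = 0.5765 kJ/s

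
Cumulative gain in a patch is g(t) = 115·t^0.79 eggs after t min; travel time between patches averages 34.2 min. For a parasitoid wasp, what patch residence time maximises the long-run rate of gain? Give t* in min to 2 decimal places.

128.66 min

By the marginal value theorem, leave when the instantaneous gain rate g'(t) equals the habitat-wide average g(t)/(T + t).
g'(t) = 0.79·115·t^-0.21. Setting 0.79·115·t^-0.21 = 115·t^0.79/(34.2+t) gives 0.79(34.2+t) = t, so 0.21·t = 0.79×34.2.
t* = 0.79×34.2/0.21 = 128.7 min.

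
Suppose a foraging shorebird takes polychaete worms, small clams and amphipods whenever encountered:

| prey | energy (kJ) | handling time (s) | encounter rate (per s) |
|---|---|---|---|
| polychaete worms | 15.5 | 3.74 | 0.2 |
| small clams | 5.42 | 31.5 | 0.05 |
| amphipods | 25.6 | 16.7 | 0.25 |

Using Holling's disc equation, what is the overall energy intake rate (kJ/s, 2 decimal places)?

1.30 kJ/s

Energy encountered per unit search time: 0.2×15.5 + 0.05×5.42 + 0.25×25.6 = 9.771 kJ/s.
Handling time per unit search time: 0.2×3.74 + 0.05×31.5 + 0.25×16.7 = 6.498.
Rate = 9.771/(1 + 6.498) = 1.303 kJ/s.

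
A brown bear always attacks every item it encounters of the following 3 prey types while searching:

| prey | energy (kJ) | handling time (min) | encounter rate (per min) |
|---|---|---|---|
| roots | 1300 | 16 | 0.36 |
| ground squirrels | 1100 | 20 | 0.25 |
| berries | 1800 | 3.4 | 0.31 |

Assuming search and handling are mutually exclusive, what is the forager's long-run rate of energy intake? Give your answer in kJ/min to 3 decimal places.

101.530 kJ/min

R = Σλ_iE_i / (1 + Σλ_ih_i)
Numerator: 0.36×1300 + 0.25×1100 + 0.31×1800 = 1301
Denominator: 1 + 0.36×16 + 0.25×20 + 0.31×3.4 = 12.81
R = 1301/12.81 = 101.5 kJ/min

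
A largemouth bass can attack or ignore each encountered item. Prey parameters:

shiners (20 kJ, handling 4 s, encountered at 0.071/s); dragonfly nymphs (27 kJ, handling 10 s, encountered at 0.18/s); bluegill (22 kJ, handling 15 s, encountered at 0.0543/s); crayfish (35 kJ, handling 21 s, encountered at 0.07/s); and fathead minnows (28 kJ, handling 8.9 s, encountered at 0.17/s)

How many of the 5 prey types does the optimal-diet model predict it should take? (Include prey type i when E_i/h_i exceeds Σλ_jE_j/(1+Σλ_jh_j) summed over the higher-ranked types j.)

3

E/h in descending order: shiners 5, fathead minnows 3.15, dragonfly nymphs 2.7, crayfish 1.67, bluegill 1.47 kJ/s. The optimal diet is the largest prefix of this list for which every included type satisfies E_i/h_i > R on the types above it.
Rate on top 1: 1.106. fathead minnows: 3.15 > 1.106 → include.
Rate on top 2: 2.21. dragonfly nymphs: 2.7 > 2.21 → include.
Rate on top 3: 2.402. crayfish: 1.67 < 2.402 → exclude; stop.
Optimal diet: shiners, fathead minnows, dragonfly nymphs — 3 of 5 types.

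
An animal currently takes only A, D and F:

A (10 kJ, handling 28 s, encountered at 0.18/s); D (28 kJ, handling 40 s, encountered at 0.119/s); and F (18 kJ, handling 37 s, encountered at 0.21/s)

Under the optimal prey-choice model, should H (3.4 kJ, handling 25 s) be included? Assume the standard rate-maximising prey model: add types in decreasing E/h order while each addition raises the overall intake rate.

Current rate: (0.18×10 + 0.119×28 + 0.21×18)/(1 + 0.18×28 + 0.119×40 + 0.21×37) = 0.4799 kJ/s.
H: E/h = 3.4/25 = 0.136 kJ/s.
0.136 < 0.4799, so adding H would lower the average — exclude it.

No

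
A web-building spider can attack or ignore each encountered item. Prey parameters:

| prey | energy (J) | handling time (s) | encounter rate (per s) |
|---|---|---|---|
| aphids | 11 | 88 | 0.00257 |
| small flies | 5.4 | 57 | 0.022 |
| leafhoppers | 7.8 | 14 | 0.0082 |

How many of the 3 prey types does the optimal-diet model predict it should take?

3

E/h in descending order: leafhoppers 0.557, aphids 0.125, small flies 0.0947 J/s. The optimal diet is the largest prefix of this list for which every included type satisfies E_i/h_i > R on the types above it.
Rate on top 1: 0.05737. aphids: 0.125 > 0.05737 → include.
Rate on top 2: 0.06878. small flies: 0.0947 > 0.06878 → include.
Optimal diet: leafhoppers, aphids, small flies — 3 of 3 types.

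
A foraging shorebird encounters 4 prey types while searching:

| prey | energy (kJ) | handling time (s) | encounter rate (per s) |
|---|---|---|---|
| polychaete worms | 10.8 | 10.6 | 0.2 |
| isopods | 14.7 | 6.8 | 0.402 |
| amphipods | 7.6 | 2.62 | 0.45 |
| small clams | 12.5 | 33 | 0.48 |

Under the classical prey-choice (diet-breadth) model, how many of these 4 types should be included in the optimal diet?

Rank by E/h (kJ/s): amphipods 2.9, isopods 2.16, polychaete worms 1.02, small clams 0.379. Include each in turn until the next type's E/h falls below the running intake rate.
Rate on top 1: 1.57. isopods: 2.16 > 1.57 → include.
Rate on top 2: 1.899. polychaete worms: 1.02 < 1.899 → exclude; stop.
Optimal diet: amphipods, isopods — 2 of 4 types.

2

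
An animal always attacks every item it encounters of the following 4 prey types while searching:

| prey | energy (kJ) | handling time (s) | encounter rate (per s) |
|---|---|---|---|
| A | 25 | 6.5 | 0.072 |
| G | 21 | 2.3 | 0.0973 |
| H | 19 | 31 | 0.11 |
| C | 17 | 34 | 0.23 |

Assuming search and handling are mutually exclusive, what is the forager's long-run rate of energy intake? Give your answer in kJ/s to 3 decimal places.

0.762 kJ/s

Energy encountered per unit search time: 0.072×25 + 0.0973×21 + 0.11×19 + 0.23×17 = 9.843 kJ/s.
Handling time per unit search time: 0.072×6.5 + 0.0973×2.3 + 0.11×31 + 0.23×34 = 11.92.
Rate = 9.843/(1 + 11.92) = 0.7618 kJ/s.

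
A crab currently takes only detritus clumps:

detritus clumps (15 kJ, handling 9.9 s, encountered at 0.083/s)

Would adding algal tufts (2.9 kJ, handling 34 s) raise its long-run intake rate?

Current rate: (0.083×15)/(1 + 0.083×9.9) = 0.6834 kJ/s.
Profitability of algal tufts: 2.9/34 = 0.08529 kJ/s.
0.08529 < 0.6834, so adding algal tufts would lower the average — exclude it.

No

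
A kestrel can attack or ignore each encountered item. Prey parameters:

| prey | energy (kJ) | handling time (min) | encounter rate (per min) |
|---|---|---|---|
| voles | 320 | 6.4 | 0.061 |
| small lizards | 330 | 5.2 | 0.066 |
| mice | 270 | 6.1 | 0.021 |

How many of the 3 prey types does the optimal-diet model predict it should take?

3

Rank by E/h (kJ/min): small lizards 63.5, voles 50, mice 44.3. Include each in turn until the next type's E/h falls below the running intake rate.
Rate on top 1: 16.22. voles: 50 > 16.22 → include.
Rate on top 2: 23.82. mice: 44.3 > 23.82 → include.
Optimal diet: small lizards, voles, mice — 3 of 3 types.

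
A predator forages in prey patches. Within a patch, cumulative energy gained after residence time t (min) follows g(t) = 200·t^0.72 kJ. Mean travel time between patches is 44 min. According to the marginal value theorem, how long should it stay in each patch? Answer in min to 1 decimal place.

Maximise g(t)/(T+t): set derivative to zero → g'(t)(T+t) = g(t).
g'(t) = 0.72·200·t^-0.28. Setting 0.72·200·t^-0.28 = 200·t^0.72/(44+t) gives 0.72(44+t) = t, so 0.28·t = 0.72×44.
t* = 0.72×44/0.28 = 113.1 min.

113.1 min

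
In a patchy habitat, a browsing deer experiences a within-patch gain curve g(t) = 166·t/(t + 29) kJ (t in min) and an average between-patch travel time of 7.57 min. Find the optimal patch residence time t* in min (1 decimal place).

14.8 min

Maximise g(t)/(T+t): set derivative to zero → g'(t)(T+t) = g(t).
g'(t) = 166·29/(t + 29)². Setting 166·29/(t+29)² = 166t/[(t+29)(7.57+t)] gives 29(7.57+t) = t(t+29), so t² = 29×7.57 = 219.5.
t* = √219.5 = 14.82 min.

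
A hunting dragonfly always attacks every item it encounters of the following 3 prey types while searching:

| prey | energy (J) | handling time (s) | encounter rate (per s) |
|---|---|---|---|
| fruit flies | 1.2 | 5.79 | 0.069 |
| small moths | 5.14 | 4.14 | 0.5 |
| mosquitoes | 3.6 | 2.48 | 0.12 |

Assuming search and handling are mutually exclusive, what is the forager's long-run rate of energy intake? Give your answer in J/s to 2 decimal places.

0.82 J/s

R = Σλ_iE_i / (1 + Σλ_ih_i)
Numerator: 0.069×1.2 + 0.5×5.14 + 0.12×3.6 = 3.085
Denominator: 1 + 0.069×5.79 + 0.5×4.14 + 0.12×2.48 = 3.767
R = 3.085/3.767 = 0.8189 J/s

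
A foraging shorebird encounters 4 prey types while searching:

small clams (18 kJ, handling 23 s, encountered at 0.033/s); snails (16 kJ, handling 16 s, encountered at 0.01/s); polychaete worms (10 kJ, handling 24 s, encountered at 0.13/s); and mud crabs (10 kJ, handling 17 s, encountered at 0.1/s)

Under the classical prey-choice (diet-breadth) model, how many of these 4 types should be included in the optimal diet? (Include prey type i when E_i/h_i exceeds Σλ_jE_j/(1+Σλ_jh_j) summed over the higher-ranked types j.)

3

Profitabilities (E/h, kJ/s): snails 1, small clams 0.783, mud crabs 0.588, polychaete worms 0.417. Add prey in this order while the next type's profitability exceeds the intake rate on those already taken.
Rate on top 1: 0.1379. small clams: 0.783 > 0.1379 → include.
Rate on top 2: 0.3929. mud crabs: 0.588 > 0.3929 → include.
Rate on top 3: 0.4847. polychaete worms: 0.417 < 0.4847 → exclude; stop.
Optimal diet: snails, small clams, mud crabs — 3 of 4 types.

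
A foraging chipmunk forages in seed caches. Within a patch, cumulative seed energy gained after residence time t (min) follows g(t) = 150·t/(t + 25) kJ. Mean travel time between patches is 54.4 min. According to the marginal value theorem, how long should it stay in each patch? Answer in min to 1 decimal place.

By the marginal value theorem, leave when the instantaneous gain rate g'(t) equals the habitat-wide average g(t)/(T + t).
g'(t) = 150·25/(t + 25)². Setting 150·25/(t+25)² = 150t/[(t+25)(54.4+t)] gives 25(54.4+t) = t(t+25), so t² = 25×54.4 = 1360.
t* = √1360 = 36.88 min.

36.9 min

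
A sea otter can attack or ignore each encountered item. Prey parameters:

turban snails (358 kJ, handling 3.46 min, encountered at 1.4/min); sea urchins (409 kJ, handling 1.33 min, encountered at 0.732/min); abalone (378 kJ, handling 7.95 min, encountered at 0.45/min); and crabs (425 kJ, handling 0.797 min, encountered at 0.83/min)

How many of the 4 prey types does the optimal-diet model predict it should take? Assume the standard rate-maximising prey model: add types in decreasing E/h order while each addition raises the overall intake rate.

2

E/h in descending order: crabs 533, sea urchins 308, turban snails 103, abalone 47.5 kJ/min. The optimal diet is the largest prefix of this list for which every included type satisfies E_i/h_i > R on the types above it.
Rate on top 1: 212.3. sea urchins: 308 > 212.3 → include.
Rate on top 2: 247.5. turban snails: 103 < 247.5 → exclude; stop.
Optimal diet: crabs, sea urchins — 2 of 4 types.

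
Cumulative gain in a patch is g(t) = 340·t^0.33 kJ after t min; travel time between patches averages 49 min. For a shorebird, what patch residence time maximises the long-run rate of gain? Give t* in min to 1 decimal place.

By the marginal value theorem, leave when the instantaneous gain rate g'(t) equals the habitat-wide average g(t)/(T + t).
g'(t) = 0.33·340·t^-0.67. Setting 0.33·340·t^-0.67 = 340·t^0.33/(49+t) gives 0.33(49+t) = t, so 0.67·t = 0.33×49.
t* = 0.33×49/0.67 = 24.13 min.

24.1 min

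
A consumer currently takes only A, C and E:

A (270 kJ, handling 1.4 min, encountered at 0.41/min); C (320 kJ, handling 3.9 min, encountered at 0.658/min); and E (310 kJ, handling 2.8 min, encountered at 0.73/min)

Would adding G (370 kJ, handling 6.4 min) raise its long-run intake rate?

No

Intake rate on the current diet: R = (0.41×270 + 0.658×320 + 0.73×310) / (1 + 0.41×1.4 + 0.658×3.9 + 0.73×2.8) = 547.6/6.184 = 88.54 kJ/min.
Profitability of G: 370/6.4 = 57.81 kJ/min.
57.81 < 88.54, so adding G would lower the average — exclude it.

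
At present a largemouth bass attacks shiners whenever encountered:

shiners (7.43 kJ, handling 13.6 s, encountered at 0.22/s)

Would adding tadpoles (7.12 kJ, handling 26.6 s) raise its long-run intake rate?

On shiners alone, R = ΣλE/(1+Σλh) = 1.635/3.992 = 0.4095 kJ/s.
tadpoles: E/h = 7.12/26.6 = 0.2677 kJ/s.
Since 0.2677 < R, time spent handling tadpoles is better spent searching.

No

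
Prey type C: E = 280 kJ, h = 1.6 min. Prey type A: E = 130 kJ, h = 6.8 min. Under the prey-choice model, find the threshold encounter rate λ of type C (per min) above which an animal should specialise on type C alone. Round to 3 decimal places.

0.077 per min

The zero-one rule: include type A iff E₂/h₂ > λE₁/(1+λh₁). Equality gives the switch point.
λE₁h₂ = E₂ + λE₂h₁ ⇒ λ = E₂/(E₁h₂ − E₂h₁) = 130/(1904 − 208) = 0.07665 per min.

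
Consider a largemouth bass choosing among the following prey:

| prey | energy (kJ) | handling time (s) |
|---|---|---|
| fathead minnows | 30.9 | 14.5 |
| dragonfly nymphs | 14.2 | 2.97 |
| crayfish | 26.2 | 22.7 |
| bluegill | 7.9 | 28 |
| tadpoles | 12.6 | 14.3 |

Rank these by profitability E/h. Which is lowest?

In descending order of E/h:
dragonfly nymphs: 14.2/2.97 = 4.78 kJ/s
fathead minnows: 30.9/14.5 = 2.13 kJ/s
crayfish: 26.2/22.7 = 1.15 kJ/s
tadpoles: 12.6/14.3 = 0.881 kJ/s
bluegill: 7.9/28 = 0.282 kJ/s

bluegill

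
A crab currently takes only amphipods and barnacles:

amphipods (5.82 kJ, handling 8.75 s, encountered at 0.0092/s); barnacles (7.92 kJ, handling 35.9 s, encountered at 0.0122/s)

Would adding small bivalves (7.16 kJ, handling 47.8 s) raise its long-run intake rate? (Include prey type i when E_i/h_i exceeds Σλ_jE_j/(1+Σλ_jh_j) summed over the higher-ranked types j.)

Yes

Intake rate on the current diet: R = (0.0092×5.82 + 0.0122×7.92) / (1 + 0.0092×8.75 + 0.0122×35.9) = 0.1502/1.518 = 0.09889 kJ/s.
small bivalves: E/h = 7.16/47.8 = 0.1498 kJ/s.
0.1498 > 0.09889, so adding small bivalves raises the average — include it.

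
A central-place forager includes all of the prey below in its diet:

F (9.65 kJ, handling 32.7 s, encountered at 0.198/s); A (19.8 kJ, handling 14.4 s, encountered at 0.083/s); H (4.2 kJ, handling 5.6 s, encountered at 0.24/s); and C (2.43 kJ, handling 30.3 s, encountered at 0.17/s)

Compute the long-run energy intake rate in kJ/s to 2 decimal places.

R = (0.198×9.65 + 0.083×19.8 + 0.24×4.2 + 0.17×2.43) / (1 + 0.198×32.7 + 0.083×14.4 + 0.24×5.6 + 0.17×30.3) = 4.975/15.16 = 0.3281 kJ/s.

0.33 kJ/s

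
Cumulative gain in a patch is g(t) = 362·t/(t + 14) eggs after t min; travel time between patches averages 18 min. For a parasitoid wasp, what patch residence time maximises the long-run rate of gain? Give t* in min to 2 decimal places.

Maximise g(t)/(T+t): set derivative to zero → g'(t)(T+t) = g(t).
g'(t) = 362·14/(t + 14)². Setting 362·14/(t+14)² = 362t/[(t+14)(18+t)] gives 14(18+t) = t(t+14), so t² = 14×18 = 252.
t* = √252 = 15.87 min.

15.87 min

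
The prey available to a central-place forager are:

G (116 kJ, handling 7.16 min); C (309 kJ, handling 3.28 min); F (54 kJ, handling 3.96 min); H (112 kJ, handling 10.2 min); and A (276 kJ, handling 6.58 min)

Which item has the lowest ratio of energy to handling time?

In descending order of E/h:
C: 309/3.28 = 94.2 kJ/min
A: 276/6.58 = 41.9 kJ/min
G: 116/7.16 = 16.2 kJ/min
F: 54/3.96 = 13.6 kJ/min
H: 112/10.2 = 11 kJ/min

H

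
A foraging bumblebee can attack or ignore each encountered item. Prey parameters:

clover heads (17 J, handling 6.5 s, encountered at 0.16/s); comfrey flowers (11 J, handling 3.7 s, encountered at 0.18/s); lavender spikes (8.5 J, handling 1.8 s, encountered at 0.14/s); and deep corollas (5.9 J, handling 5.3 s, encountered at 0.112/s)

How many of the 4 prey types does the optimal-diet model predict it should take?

Rank by E/h (J/s): lavender spikes 4.72, comfrey flowers 2.97, clover heads 2.62, deep corollas 1.11. Include each in turn until the next type's E/h falls below the running intake rate.
Rate on top 1: 0.9505. comfrey flowers: 2.97 > 0.9505 → include.
Rate on top 2: 1.653. clover heads: 2.62 > 1.653 → include.
Rate on top 3: 1.991. deep corollas: 1.11 < 1.991 → exclude; stop.
Optimal diet: lavender spikes, comfrey flowers, clover heads — 3 of 4 types.

3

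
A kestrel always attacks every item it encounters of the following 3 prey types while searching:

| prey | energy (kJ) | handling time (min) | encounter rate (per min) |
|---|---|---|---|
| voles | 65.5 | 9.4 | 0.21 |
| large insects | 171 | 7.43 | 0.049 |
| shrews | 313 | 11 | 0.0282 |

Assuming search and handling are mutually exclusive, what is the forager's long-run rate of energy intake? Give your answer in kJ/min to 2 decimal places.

8.49 kJ/min

Energy encountered per unit search time: 0.21×65.5 + 0.049×171 + 0.0282×313 = 30.96 kJ/min.
Handling time per unit search time: 0.21×9.4 + 0.049×7.43 + 0.0282×11 = 2.648.
Rate = 30.96/(1 + 2.648) = 8.486 kJ/min.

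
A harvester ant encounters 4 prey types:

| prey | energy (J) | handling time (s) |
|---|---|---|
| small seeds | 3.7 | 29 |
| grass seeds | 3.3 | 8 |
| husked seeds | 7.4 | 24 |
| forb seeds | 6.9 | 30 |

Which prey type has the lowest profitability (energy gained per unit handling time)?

small seeds

Profitability E/h (J/s): small seeds = 3.7/29 = 0.128, grass seeds = 3.3/8 = 0.412, husked seeds = 7.4/24 = 0.308, forb seeds = 6.9/30 = 0.23.
Ranked: grass seeds > husked seeds > forb seeds > small seeds.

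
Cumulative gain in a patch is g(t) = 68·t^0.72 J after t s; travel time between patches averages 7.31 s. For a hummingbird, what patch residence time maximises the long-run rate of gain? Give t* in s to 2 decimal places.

By the marginal value theorem, leave when the instantaneous gain rate g'(t) equals the habitat-wide average g(t)/(T + t).
g'(t) = 0.72·68·t^-0.28. Setting 0.72·68·t^-0.28 = 68·t^0.72/(7.31+t) gives 0.72(7.31+t) = t, so 0.28·t = 0.72×7.31.
t* = 0.72×7.31/0.28 = 18.8 s.

18.80 s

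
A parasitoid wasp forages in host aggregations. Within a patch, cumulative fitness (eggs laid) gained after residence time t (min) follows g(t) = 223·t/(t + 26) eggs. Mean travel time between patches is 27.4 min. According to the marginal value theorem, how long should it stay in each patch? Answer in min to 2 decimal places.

Optimal t* satisfies g'(t*) = g(t*)/(T + t*).
g'(t) = 223·26/(t + 26)². Setting 223·26/(t+26)² = 223t/[(t+26)(27.4+t)] gives 26(27.4+t) = t(t+26), so t² = 26×27.4 = 712.4.
t* = √712.4 = 26.69 min.

26.69 min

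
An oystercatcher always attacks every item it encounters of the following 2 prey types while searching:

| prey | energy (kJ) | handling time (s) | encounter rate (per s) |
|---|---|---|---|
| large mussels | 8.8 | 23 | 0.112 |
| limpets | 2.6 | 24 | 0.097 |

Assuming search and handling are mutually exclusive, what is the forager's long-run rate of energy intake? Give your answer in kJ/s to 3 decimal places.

0.210 kJ/s

R = Σλ_iE_i / (1 + Σλ_ih_i)
Numerator: 0.112×8.8 + 0.097×2.6 = 1.238
Denominator: 1 + 0.112×23 + 0.097×24 = 5.904
R = 1.238/5.904 = 0.2097 kJ/s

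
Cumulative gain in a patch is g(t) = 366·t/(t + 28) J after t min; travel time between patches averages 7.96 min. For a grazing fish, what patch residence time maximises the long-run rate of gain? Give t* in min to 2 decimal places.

14.93 min

By the marginal value theorem, leave when the instantaneous gain rate g'(t) equals the habitat-wide average g(t)/(T + t).
g'(t) = 366·28/(t + 28)². Setting 366·28/(t+28)² = 366t/[(t+28)(7.96+t)] gives 28(7.96+t) = t(t+28), so t² = 28×7.96 = 222.9.
t* = √222.9 = 14.93 min.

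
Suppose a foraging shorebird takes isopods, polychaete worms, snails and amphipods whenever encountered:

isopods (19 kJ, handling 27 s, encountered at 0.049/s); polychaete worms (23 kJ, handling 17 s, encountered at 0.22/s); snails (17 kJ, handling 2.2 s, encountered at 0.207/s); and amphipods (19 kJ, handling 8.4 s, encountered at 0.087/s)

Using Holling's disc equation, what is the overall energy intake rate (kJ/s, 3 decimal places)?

Energy encountered per unit search time: 0.049×19 + 0.22×23 + 0.207×17 + 0.087×19 = 11.16 kJ/s.
Handling time per unit search time: 0.049×27 + 0.22×17 + 0.207×2.2 + 0.087×8.4 = 6.249.
Rate = 11.16/(1 + 6.249) = 1.54 kJ/s.

1.540 kJ/s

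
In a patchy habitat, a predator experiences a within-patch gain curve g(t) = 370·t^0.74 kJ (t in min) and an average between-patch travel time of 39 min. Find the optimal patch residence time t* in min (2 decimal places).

111.00 min

Maximise g(t)/(T+t): set derivative to zero → g'(t)(T+t) = g(t).
g'(t) = 0.74·370·t^-0.26. Setting 0.74·370·t^-0.26 = 370·t^0.74/(39+t) gives 0.74(39+t) = t, so 0.26·t = 0.74×39.
t* = 0.74×39/0.26 = 111 min.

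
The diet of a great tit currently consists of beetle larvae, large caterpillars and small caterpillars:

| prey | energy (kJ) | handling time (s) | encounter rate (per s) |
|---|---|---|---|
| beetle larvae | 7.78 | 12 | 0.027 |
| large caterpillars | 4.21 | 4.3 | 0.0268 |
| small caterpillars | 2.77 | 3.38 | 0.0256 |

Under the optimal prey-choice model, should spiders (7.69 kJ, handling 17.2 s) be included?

Yes

On beetle larvae, large caterpillars and small caterpillars alone, R = ΣλE/(1+Σλh) = 0.3938/1.526 = 0.2581 kJ/s.
spiders: E/h = 7.69/17.2 = 0.4471 kJ/s.
0.4471 > 0.2581, so adding spiders raises the average — include it.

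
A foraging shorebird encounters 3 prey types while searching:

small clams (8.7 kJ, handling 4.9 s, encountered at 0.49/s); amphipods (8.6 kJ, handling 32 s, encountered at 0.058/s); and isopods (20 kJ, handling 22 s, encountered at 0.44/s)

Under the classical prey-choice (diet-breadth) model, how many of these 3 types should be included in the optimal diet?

1

Rank by E/h (kJ/s): small clams 1.78, isopods 0.909, amphipods 0.269. Include each in turn until the next type's E/h falls below the running intake rate.
Rate on top 1: 1.253. isopods: 0.909 < 1.253 → exclude; stop.
Optimal diet: small clams — 1 of 3 types.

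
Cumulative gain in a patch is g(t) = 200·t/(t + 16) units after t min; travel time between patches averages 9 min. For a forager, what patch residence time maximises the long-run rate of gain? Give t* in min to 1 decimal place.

Optimal t* satisfies g'(t*) = g(t*)/(T + t*).
g'(t) = 200·16/(t + 16)². Setting 200·16/(t+16)² = 200t/[(t+16)(9+t)] gives 16(9+t) = t(t+16), so t² = 16×9 = 144.
t* = √144 = 12 min.

12.0 min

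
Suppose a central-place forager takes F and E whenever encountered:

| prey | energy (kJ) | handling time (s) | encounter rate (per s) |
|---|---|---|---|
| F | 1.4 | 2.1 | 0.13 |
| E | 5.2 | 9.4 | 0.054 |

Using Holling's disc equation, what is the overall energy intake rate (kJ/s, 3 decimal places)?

0.260 kJ/s

R = (0.13×1.4 + 0.054×5.2) / (1 + 0.13×2.1 + 0.054×9.4) = 0.4628/1.781 = 0.2599 kJ/s.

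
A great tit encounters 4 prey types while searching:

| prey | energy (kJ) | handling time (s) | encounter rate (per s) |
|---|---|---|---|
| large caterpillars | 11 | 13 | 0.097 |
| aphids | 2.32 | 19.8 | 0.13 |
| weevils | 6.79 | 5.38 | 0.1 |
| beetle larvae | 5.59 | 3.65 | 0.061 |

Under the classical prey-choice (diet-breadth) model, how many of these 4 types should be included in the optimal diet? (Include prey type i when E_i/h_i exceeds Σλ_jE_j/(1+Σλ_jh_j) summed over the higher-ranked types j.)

Rank by E/h (kJ/s): beetle larvae 1.53, weevils 1.26, large caterpillars 0.846, aphids 0.117. Include each in turn until the next type's E/h falls below the running intake rate.
Rate on top 1: 0.2789. weevils: 1.26 > 0.2789 → include.
Rate on top 2: 0.5793. large caterpillars: 0.846 > 0.5793 → include.
Rate on top 3: 0.6907. aphids: 0.117 < 0.6907 → exclude; stop.
Optimal diet: beetle larvae, weevils, large caterpillars — 3 of 4 types.

3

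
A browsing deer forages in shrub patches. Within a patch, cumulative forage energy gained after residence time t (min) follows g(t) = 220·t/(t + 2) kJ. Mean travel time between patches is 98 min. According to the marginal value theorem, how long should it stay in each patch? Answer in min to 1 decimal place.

Optimal t* satisfies g'(t*) = g(t*)/(T + t*).
g'(t) = 220·2/(t + 2)². Setting 220·2/(t+2)² = 220t/[(t+2)(98+t)] gives 2(98+t) = t(t+2), so t² = 2×98 = 196.
t* = √196 = 14 min.

14.0 min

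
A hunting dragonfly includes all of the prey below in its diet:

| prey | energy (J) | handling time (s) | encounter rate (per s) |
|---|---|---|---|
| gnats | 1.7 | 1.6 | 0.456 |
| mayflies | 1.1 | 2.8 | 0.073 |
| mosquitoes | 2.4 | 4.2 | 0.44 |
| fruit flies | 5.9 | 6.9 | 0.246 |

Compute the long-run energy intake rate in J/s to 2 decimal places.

R = (0.456×1.7 + 0.073×1.1 + 0.44×2.4 + 0.246×5.9) / (1 + 0.456×1.6 + 0.073×2.8 + 0.44×4.2 + 0.246×6.9) = 3.363/5.479 = 0.6137 J/s.

0.61 J/s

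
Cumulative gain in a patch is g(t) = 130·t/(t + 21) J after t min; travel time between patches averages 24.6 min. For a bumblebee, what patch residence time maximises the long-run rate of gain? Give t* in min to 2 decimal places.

22.73 min

Maximise g(t)/(T+t): set derivative to zero → g'(t)(T+t) = g(t).
g'(t) = 130·21/(t + 21)². Setting 130·21/(t+21)² = 130t/[(t+21)(24.6+t)] gives 21(24.6+t) = t(t+21), so t² = 21×24.6 = 516.6.
t* = √516.6 = 22.73 min.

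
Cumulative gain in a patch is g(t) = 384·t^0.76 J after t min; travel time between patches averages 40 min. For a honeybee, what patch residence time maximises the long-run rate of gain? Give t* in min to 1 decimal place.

By the marginal value theorem, leave when the instantaneous gain rate g'(t) equals the habitat-wide average g(t)/(T + t).
g'(t) = 0.76·384·t^-0.24. Setting 0.76·384·t^-0.24 = 384·t^0.76/(40+t) gives 0.76(40+t) = t, so 0.24·t = 0.76×40.
t* = 0.76×40/0.24 = 126.7 min.

126.7 min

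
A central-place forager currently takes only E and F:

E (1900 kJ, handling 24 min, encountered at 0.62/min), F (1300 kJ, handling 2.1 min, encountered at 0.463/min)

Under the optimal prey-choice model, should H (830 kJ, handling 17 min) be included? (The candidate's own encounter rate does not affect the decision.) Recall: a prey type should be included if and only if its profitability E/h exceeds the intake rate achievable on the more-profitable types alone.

Intake rate on the current diet: R = (0.62×1900 + 0.463×1300) / (1 + 0.62×24 + 0.463×2.1) = 1780/16.85 = 105.6 kJ/min.
H: E/h = 830/17 = 48.82 kJ/min.
Since 48.82 < R, time spent handling H is better spent searching.

No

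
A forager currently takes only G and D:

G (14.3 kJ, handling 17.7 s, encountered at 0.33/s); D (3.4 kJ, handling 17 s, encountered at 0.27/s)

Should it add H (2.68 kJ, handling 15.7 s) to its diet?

No

Current rate: (0.33×14.3 + 0.27×3.4)/(1 + 0.33×17.7 + 0.27×17) = 0.4931 kJ/s.
Profitability of H: 2.68/15.7 = 0.1707 kJ/s.
0.1707 < 0.4931, so adding H would lower the average — exclude it.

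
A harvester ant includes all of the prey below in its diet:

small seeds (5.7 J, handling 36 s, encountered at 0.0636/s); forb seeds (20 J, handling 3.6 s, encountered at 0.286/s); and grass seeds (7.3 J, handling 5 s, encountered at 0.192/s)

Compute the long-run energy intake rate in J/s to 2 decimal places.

1.42 J/s

R = (0.0636×5.7 + 0.286×20 + 0.192×7.3) / (1 + 0.0636×36 + 0.286×3.6 + 0.192×5) = 7.484/5.279 = 1.418 J/s.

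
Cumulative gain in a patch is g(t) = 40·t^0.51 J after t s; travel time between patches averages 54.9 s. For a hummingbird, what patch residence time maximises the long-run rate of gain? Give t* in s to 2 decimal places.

Optimal t* satisfies g'(t*) = g(t*)/(T + t*).
g'(t) = 0.51·40·t^-0.49. Setting 0.51·40·t^-0.49 = 40·t^0.51/(54.9+t) gives 0.51(54.9+t) = t, so 0.49·t = 0.51×54.9.
t* = 0.51×54.9/0.49 = 57.14 s.

57.14 s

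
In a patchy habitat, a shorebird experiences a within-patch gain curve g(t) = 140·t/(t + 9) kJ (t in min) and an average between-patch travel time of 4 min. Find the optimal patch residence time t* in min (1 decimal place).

6.0 min

By the marginal value theorem, leave when the instantaneous gain rate g'(t) equals the habitat-wide average g(t)/(T + t).
g'(t) = 140·9/(t + 9)². Setting 140·9/(t+9)² = 140t/[(t+9)(4+t)] gives 9(4+t) = t(t+9), so t² = 9×4 = 36.
t* = √36 = 6 min.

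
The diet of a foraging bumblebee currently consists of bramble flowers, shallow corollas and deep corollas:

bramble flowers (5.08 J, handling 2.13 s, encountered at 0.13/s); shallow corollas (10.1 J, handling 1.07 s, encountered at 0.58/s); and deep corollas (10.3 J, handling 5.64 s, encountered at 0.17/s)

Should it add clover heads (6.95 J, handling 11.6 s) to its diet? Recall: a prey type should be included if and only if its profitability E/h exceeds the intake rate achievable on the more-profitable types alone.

No

Intake rate on the current diet: R = (0.13×5.08 + 0.58×10.1 + 0.17×10.3) / (1 + 0.13×2.13 + 0.58×1.07 + 0.17×5.64) = 8.269/2.856 = 2.895 J/s.
Profitability of clover heads: 6.95/11.6 = 0.5991 J/s.
Since 0.5991 < R, time spent handling clover heads is better spent searching.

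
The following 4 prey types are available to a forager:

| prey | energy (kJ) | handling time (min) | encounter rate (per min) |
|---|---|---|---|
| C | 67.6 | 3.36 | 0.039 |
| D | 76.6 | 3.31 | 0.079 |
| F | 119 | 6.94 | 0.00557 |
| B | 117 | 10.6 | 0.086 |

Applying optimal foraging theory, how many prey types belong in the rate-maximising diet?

E/h in descending order: D 23.1, C 20.1, F 17.1, B 11 kJ/min. The optimal diet is the largest prefix of this list for which every included type satisfies E_i/h_i > R on the types above it.
Rate on top 1: 4.797. C: 20.1 > 4.797 → include.
Rate on top 2: 6.239. F: 17.1 > 6.239 → include.
Rate on top 3: 6.533. B: 11 > 6.533 → include.
Optimal diet: D, C, F, B — 4 of 4 types.

4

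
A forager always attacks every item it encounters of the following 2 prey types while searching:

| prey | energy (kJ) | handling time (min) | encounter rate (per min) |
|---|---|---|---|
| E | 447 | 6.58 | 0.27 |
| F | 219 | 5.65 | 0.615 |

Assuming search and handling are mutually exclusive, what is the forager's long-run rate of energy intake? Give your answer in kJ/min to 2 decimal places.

40.85 kJ/min

R = (0.27×447 + 0.615×219) / (1 + 0.27×6.58 + 0.615×5.65) = 255.4/6.251 = 40.85 kJ/min.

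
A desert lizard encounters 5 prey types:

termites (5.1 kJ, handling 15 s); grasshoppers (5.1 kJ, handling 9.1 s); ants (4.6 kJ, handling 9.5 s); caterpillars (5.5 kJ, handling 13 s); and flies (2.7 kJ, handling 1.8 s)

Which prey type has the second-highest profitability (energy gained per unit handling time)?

In descending order of E/h:
flies: 2.7/1.8 = 1.5 kJ/s
grasshoppers: 5.1/9.1 = 0.56 kJ/s
ants: 4.6/9.5 = 0.484 kJ/s
caterpillars: 5.5/13 = 0.423 kJ/s
termites: 5.1/15 = 0.34 kJ/s

grasshoppers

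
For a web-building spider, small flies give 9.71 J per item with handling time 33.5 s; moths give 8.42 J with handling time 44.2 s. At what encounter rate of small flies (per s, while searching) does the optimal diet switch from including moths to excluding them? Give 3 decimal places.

0.057 per s

Drop moths once their profitability E₂/h₂ falls below the rate achievable on small flies alone: E₂/h₂ = λE₁/(1 + λh₁).
Solve for λ: λE₁h₂ = E₂(1 + λh₁) → λ(E₁h₂ − E₂h₁) = E₂ → λ = E₂/(E₁h₂ − E₂h₁).
λ = 8.42/(9.71×44.2 − 8.42×33.5) = 8.42/147.1 = 0.05724 per s.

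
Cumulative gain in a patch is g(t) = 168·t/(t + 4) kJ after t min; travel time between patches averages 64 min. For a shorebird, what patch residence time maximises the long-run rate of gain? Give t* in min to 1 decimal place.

16.0 min

Maximise g(t)/(T+t): set derivative to zero → g'(t)(T+t) = g(t).
g'(t) = 168·4/(t + 4)². Setting 168·4/(t+4)² = 168t/[(t+4)(64+t)] gives 4(64+t) = t(t+4), so t² = 4×64 = 256.
t* = √256 = 16 min.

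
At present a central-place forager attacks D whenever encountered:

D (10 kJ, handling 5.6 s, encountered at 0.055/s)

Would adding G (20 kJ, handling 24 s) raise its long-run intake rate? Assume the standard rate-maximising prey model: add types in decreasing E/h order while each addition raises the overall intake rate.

Current rate: (0.055×10)/(1 + 0.055×5.6) = 0.4205 kJ/s.
G: E/h = 20/24 = 0.8333 kJ/s.
Since 0.8333 > R, including G increases the long-run rate.

Yes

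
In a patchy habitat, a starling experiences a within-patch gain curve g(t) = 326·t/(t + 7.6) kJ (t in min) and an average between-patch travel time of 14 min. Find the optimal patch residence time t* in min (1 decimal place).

10.3 min

By the marginal value theorem, leave when the instantaneous gain rate g'(t) equals the habitat-wide average g(t)/(T + t).
g'(t) = 326·7.6/(t + 7.6)². Setting 326·7.6/(t+7.6)² = 326t/[(t+7.6)(14+t)] gives 7.6(14+t) = t(t+7.6), so t² = 7.6×14 = 106.4.
t* = √106.4 = 10.32 min.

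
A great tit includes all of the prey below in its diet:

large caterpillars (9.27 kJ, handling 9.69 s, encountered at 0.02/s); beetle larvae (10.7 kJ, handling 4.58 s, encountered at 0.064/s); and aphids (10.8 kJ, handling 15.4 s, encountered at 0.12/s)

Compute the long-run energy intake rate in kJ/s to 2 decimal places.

0.65 kJ/s

R = (0.02×9.27 + 0.064×10.7 + 0.12×10.8) / (1 + 0.02×9.69 + 0.064×4.58 + 0.12×15.4) = 2.166/3.335 = 0.6496 kJ/s.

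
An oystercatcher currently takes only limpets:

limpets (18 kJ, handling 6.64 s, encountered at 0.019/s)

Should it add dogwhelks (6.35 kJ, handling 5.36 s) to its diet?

Intake rate on the current diet: R = (0.019×18) / (1 + 0.019×6.64) = 0.342/1.126 = 0.3037 kJ/s.
Profitability of dogwhelks: 6.35/5.36 = 1.185 kJ/s.
Since 1.185 > R, including dogwhelks increases the long-run rate.

Yes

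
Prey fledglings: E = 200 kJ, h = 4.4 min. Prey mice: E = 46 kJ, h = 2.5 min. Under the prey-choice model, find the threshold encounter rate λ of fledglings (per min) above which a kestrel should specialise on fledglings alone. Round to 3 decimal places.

At the threshold, the rate on fledglings alone equals the profitability of mice: λ·200/(1 + λ·4.4) = 46/2.5 = 18.4.
Rearranging, λ(200 − 18.4×4.4) = 18.4, so λ = 18.4/119 = 0.1546 per min.

0.155 per min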